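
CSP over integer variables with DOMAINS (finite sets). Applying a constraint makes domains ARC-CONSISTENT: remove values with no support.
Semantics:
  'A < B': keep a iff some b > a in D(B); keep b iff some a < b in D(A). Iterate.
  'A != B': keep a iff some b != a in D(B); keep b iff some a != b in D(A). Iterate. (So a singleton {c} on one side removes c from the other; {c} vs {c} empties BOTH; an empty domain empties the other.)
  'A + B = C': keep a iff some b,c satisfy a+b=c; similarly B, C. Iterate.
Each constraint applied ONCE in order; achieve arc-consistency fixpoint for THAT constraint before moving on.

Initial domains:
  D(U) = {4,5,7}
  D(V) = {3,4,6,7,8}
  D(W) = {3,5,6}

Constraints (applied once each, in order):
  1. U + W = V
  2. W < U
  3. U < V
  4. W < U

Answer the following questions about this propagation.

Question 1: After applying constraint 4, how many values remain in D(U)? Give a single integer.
Constraint 1 (U + W = V) on D(U)={4,5,7} D(W)={3,5,6} D(V)={3,4,6,7,8}: U {4,5,7}->{4,5}; W {3,5,6}->{3}; V {3,4,6,7,8}->{7,8}
Constraint 2 (W < U) on D(W)={3} D(U)={4,5}: no change
Constraint 3 (U < V) on D(U)={4,5} D(V)={7,8}: no change
Constraint 4 (W < U) on D(W)={3} D(U)={4,5}: no change
So after constraint 4: D(U)={4,5}, size = 2

Answer: 2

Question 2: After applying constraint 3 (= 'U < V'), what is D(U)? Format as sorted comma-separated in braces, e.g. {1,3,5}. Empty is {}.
Answer: {4,5}

Derivation:
Constraint 1 (U + W = V) on D(U)={4,5,7} D(W)={3,5,6} D(V)={3,4,6,7,8}: U {4,5,7}->{4,5}; W {3,5,6}->{3}; V {3,4,6,7,8}->{7,8}
Constraint 2 (W < U) on D(W)={3} D(U)={4,5}: no change
Constraint 3 (U < V) on D(U)={4,5} D(V)={7,8}: no change
So after constraint 3: D(U) = {4,5}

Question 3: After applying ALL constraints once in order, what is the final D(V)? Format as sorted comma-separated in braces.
Answer: {7,8}

Derivation:
Constraint 1 (U + W = V) on D(U)={4,5,7} D(W)={3,5,6} D(V)={3,4,6,7,8}: U {4,5,7}->{4,5}; W {3,5,6}->{3}; V {3,4,6,7,8}->{7,8}
Constraint 2 (W < U) on D(W)={3} D(U)={4,5}: no change
Constraint 3 (U < V) on D(U)={4,5} D(V)={7,8}: no change
Constraint 4 (W < U) on D(W)={3} D(U)={4,5}: no change
So after all 4 constraints: D(V) = {7,8}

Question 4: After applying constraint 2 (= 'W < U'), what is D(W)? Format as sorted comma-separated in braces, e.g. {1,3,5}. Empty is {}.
Answer: {3}

Derivation:
Constraint 1 (U + W = V) on D(U)={4,5,7} D(W)={3,5,6} D(V)={3,4,6,7,8}: U {4,5,7}->{4,5}; W {3,5,6}->{3}; V {3,4,6,7,8}->{7,8}
Constraint 2 (W < U) on D(W)={3} D(U)={4,5}: no change
So after constraint 2: D(W) = {3}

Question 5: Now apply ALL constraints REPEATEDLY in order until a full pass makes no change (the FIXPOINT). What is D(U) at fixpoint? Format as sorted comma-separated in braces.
Answer: {4,5}

Derivation:
pass 0 (initial): D(U)={4,5,7}
pass 1: U {4,5,7}->{4,5}; V {3,4,6,7,8}->{7,8}; W {3,5,6}->{3}
pass 2: no change
Fixpoint after 2 passes: D(U) = {4,5}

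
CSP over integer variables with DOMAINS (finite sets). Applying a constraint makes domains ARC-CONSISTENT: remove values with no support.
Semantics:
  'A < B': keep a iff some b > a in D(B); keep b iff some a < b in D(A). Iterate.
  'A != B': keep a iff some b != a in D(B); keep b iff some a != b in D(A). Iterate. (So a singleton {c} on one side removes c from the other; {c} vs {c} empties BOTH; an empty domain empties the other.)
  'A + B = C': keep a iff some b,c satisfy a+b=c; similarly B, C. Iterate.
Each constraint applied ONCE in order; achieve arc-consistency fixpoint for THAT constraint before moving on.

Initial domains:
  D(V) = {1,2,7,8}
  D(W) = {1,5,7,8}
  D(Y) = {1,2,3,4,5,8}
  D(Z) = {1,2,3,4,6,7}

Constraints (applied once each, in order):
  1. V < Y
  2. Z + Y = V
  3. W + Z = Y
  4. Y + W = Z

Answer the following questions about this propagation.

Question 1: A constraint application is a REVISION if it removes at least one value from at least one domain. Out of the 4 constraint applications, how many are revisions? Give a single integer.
Constraint 1 (V < Y) on D(V)={1,2,7,8} D(Y)={1,2,3,4,5,8}: V {1,2,7,8}->{1,2,7}; Y {1,2,3,4,5,8}->{2,3,4,5,8} => REVISION
Constraint 2 (Z + Y = V) on D(Z)={1,2,3,4,6,7} D(Y)={2,3,4,5,8} D(V)={1,2,7}: Z {1,2,3,4,6,7}->{2,3,4}; Y {2,3,4,5,8}->{3,4,5}; V {1,2,7}->{7} => REVISION
Constraint 3 (W + Z = Y) on D(W)={1,5,7,8} D(Z)={2,3,4} D(Y)={3,4,5}: W {1,5,7,8}->{1} => REVISION
Constraint 4 (Y + W = Z) on D(Y)={3,4,5} D(W)={1} D(Z)={2,3,4}: Y {3,4,5}->{3}; Z {2,3,4}->{4} => REVISION
Total revisions = 4

Answer: 4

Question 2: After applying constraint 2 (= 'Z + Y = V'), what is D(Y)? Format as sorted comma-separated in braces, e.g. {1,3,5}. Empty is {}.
Answer: {3,4,5}

Derivation:
Constraint 1 (V < Y) on D(V)={1,2,7,8} D(Y)={1,2,3,4,5,8}: V {1,2,7,8}->{1,2,7}; Y {1,2,3,4,5,8}->{2,3,4,5,8}
Constraint 2 (Z + Y = V) on D(Z)={1,2,3,4,6,7} D(Y)={2,3,4,5,8} D(V)={1,2,7}: Z {1,2,3,4,6,7}->{2,3,4}; Y {2,3,4,5,8}->{3,4,5}; V {1,2,7}->{7}
So after constraint 2: D(Y) = {3,4,5}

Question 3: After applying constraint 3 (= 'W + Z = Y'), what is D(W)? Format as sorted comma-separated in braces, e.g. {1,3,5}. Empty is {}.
Constraint 1 (V < Y) on D(V)={1,2,7,8} D(Y)={1,2,3,4,5,8}: V {1,2,7,8}->{1,2,7}; Y {1,2,3,4,5,8}->{2,3,4,5,8}
Constraint 2 (Z + Y = V) on D(Z)={1,2,3,4,6,7} D(Y)={2,3,4,5,8} D(V)={1,2,7}: Z {1,2,3,4,6,7}->{2,3,4}; Y {2,3,4,5,8}->{3,4,5}; V {1,2,7}->{7}
Constraint 3 (W + Z = Y) on D(W)={1,5,7,8} D(Z)={2,3,4} D(Y)={3,4,5}: W {1,5,7,8}->{1}
So after constraint 3: D(W) = {1}

Answer: {1}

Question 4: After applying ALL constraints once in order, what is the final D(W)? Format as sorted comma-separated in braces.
Constraint 1 (V < Y) on D(V)={1,2,7,8} D(Y)={1,2,3,4,5,8}: V {1,2,7,8}->{1,2,7}; Y {1,2,3,4,5,8}->{2,3,4,5,8}
Constraint 2 (Z + Y = V) on D(Z)={1,2,3,4,6,7} D(Y)={2,3,4,5,8} D(V)={1,2,7}: Z {1,2,3,4,6,7}->{2,3,4}; Y {2,3,4,5,8}->{3,4,5}; V {1,2,7}->{7}
Constraint 3 (W + Z = Y) on D(W)={1,5,7,8} D(Z)={2,3,4} D(Y)={3,4,5}: W {1,5,7,8}->{1}
Constraint 4 (Y + W = Z) on D(Y)={3,4,5} D(W)={1} D(Z)={2,3,4}: Y {3,4,5}->{3}; Z {2,3,4}->{4}
So after all 4 constraints: D(W) = {1}

Answer: {1}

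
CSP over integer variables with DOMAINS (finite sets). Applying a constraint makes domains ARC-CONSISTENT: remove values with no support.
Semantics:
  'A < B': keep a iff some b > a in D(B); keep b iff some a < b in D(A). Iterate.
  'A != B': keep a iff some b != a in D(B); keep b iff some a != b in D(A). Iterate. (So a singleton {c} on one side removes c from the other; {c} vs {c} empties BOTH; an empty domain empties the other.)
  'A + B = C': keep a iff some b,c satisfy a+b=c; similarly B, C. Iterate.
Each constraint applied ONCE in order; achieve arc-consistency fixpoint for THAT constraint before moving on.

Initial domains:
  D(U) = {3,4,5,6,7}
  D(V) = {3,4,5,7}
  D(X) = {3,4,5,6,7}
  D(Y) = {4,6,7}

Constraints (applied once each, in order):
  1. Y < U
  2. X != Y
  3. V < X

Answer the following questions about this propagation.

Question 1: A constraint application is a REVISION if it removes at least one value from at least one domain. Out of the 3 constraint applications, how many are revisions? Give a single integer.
Answer: 2

Derivation:
Constraint 1 (Y < U) on D(Y)={4,6,7} D(U)={3,4,5,6,7}: Y {4,6,7}->{4,6}; U {3,4,5,6,7}->{5,6,7} => REVISION
Constraint 2 (X != Y) on D(X)={3,4,5,6,7} D(Y)={4,6}: no change => not a revision
Constraint 3 (V < X) on D(V)={3,4,5,7} D(X)={3,4,5,6,7}: V {3,4,5,7}->{3,4,5}; X {3,4,5,6,7}->{4,5,6,7} => REVISION
Total revisions = 2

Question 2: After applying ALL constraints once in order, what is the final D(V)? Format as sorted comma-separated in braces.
Constraint 1 (Y < U) on D(Y)={4,6,7} D(U)={3,4,5,6,7}: Y {4,6,7}->{4,6}; U {3,4,5,6,7}->{5,6,7}
Constraint 2 (X != Y) on D(X)={3,4,5,6,7} D(Y)={4,6}: no change
Constraint 3 (V < X) on D(V)={3,4,5,7} D(X)={3,4,5,6,7}: V {3,4,5,7}->{3,4,5}; X {3,4,5,6,7}->{4,5,6,7}
So after all 3 constraints: D(V) = {3,4,5}

Answer: {3,4,5}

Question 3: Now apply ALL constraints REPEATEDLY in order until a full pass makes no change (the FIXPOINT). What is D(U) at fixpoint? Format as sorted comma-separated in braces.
Answer: {5,6,7}

Derivation:
pass 0 (initial): D(U)={3,4,5,6,7}
pass 1: U {3,4,5,6,7}->{5,6,7}; V {3,4,5,7}->{3,4,5}; X {3,4,5,6,7}->{4,5,6,7}; Y {4,6,7}->{4,6}
pass 2: no change
Fixpoint after 2 passes: D(U) = {5,6,7}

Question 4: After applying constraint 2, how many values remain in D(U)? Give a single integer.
Constraint 1 (Y < U) on D(Y)={4,6,7} D(U)={3,4,5,6,7}: Y {4,6,7}->{4,6}; U {3,4,5,6,7}->{5,6,7}
Constraint 2 (X != Y) on D(X)={3,4,5,6,7} D(Y)={4,6}: no change
So after constraint 2: D(U)={5,6,7}, size = 3

Answer: 3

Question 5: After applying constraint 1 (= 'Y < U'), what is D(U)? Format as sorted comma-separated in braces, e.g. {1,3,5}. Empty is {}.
Constraint 1 (Y < U) on D(Y)={4,6,7} D(U)={3,4,5,6,7}: Y {4,6,7}->{4,6}; U {3,4,5,6,7}->{5,6,7}
So after constraint 1: D(U) = {5,6,7}

Answer: {5,6,7}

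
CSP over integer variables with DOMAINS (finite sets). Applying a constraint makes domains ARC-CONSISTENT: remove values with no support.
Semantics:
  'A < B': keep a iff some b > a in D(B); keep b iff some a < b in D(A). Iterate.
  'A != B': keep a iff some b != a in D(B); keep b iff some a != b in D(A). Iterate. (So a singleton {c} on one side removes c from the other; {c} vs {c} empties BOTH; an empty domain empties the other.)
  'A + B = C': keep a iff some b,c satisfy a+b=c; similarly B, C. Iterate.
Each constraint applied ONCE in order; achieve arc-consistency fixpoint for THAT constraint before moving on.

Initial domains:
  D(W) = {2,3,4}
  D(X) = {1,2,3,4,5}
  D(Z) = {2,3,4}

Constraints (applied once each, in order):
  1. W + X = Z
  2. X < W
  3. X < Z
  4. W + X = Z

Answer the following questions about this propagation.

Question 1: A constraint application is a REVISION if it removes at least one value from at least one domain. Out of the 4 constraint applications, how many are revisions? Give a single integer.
Constraint 1 (W + X = Z) on D(W)={2,3,4} D(X)={1,2,3,4,5} D(Z)={2,3,4}: W {2,3,4}->{2,3}; X {1,2,3,4,5}->{1,2}; Z {2,3,4}->{3,4} => REVISION
Constraint 2 (X < W) on D(X)={1,2} D(W)={2,3}: no change => not a revision
Constraint 3 (X < Z) on D(X)={1,2} D(Z)={3,4}: no change => not a revision
Constraint 4 (W + X = Z) on D(W)={2,3} D(X)={1,2} D(Z)={3,4}: no change => not a revision
Total revisions = 1

Answer: 1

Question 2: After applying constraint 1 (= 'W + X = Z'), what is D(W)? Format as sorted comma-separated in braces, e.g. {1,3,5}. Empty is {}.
Answer: {2,3}

Derivation:
Constraint 1 (W + X = Z) on D(W)={2,3,4} D(X)={1,2,3,4,5} D(Z)={2,3,4}: W {2,3,4}->{2,3}; X {1,2,3,4,5}->{1,2}; Z {2,3,4}->{3,4}
So after constraint 1: D(W) = {2,3}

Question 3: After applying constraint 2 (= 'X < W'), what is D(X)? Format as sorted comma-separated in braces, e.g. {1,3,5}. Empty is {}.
Constraint 1 (W + X = Z) on D(W)={2,3,4} D(X)={1,2,3,4,5} D(Z)={2,3,4}: W {2,3,4}->{2,3}; X {1,2,3,4,5}->{1,2}; Z {2,3,4}->{3,4}
Constraint 2 (X < W) on D(X)={1,2} D(W)={2,3}: no change
So after constraint 2: D(X) = {1,2}

Answer: {1,2}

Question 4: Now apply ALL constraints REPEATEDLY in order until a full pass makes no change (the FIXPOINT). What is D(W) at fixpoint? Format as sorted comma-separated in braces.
pass 0 (initial): D(W)={2,3,4}
pass 1: W {2,3,4}->{2,3}; X {1,2,3,4,5}->{1,2}; Z {2,3,4}->{3,4}
pass 2: no change
Fixpoint after 2 passes: D(W) = {2,3}

Answer: {2,3}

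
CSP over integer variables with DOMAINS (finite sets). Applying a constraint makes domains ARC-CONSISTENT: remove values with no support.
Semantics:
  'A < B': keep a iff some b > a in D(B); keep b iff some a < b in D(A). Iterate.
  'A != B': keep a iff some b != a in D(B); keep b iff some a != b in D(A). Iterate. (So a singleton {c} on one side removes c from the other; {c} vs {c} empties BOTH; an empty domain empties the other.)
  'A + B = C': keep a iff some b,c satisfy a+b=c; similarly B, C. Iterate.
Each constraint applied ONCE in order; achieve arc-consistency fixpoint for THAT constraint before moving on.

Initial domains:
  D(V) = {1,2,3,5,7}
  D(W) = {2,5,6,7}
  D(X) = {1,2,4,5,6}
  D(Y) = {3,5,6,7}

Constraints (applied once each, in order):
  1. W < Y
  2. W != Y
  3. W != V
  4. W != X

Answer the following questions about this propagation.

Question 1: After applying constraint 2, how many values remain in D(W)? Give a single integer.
Constraint 1 (W < Y) on D(W)={2,5,6,7} D(Y)={3,5,6,7}: W {2,5,6,7}->{2,5,6}
Constraint 2 (W != Y) on D(W)={2,5,6} D(Y)={3,5,6,7}: no change
So after constraint 2: D(W)={2,5,6}, size = 3

Answer: 3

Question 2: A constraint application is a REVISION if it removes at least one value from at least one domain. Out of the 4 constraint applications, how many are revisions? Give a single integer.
Answer: 1

Derivation:
Constraint 1 (W < Y) on D(W)={2,5,6,7} D(Y)={3,5,6,7}: W {2,5,6,7}->{2,5,6} => REVISION
Constraint 2 (W != Y) on D(W)={2,5,6} D(Y)={3,5,6,7}: no change => not a revision
Constraint 3 (W != V) on D(W)={2,5,6} D(V)={1,2,3,5,7}: no change => not a revision
Constraint 4 (W != X) on D(W)={2,5,6} D(X)={1,2,4,5,6}: no change => not a revision
Total revisions = 1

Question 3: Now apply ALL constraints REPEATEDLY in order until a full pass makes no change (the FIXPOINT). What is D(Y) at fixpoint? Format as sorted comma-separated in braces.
pass 0 (initial): D(Y)={3,5,6,7}
pass 1: W {2,5,6,7}->{2,5,6}
pass 2: no change
Fixpoint after 2 passes: D(Y) = {3,5,6,7}

Answer: {3,5,6,7}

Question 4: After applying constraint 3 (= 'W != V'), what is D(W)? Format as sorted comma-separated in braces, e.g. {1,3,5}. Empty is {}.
Answer: {2,5,6}

Derivation:
Constraint 1 (W < Y) on D(W)={2,5,6,7} D(Y)={3,5,6,7}: W {2,5,6,7}->{2,5,6}
Constraint 2 (W != Y) on D(W)={2,5,6} D(Y)={3,5,6,7}: no change
Constraint 3 (W != V) on D(W)={2,5,6} D(V)={1,2,3,5,7}: no change
So after constraint 3: D(W) = {2,5,6}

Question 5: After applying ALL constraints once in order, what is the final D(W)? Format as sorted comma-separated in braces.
Constraint 1 (W < Y) on D(W)={2,5,6,7} D(Y)={3,5,6,7}: W {2,5,6,7}->{2,5,6}
Constraint 2 (W != Y) on D(W)={2,5,6} D(Y)={3,5,6,7}: no change
Constraint 3 (W != V) on D(W)={2,5,6} D(V)={1,2,3,5,7}: no change
Constraint 4 (W != X) on D(W)={2,5,6} D(X)={1,2,4,5,6}: no change
So after all 4 constraints: D(W) = {2,5,6}

Answer: {2,5,6}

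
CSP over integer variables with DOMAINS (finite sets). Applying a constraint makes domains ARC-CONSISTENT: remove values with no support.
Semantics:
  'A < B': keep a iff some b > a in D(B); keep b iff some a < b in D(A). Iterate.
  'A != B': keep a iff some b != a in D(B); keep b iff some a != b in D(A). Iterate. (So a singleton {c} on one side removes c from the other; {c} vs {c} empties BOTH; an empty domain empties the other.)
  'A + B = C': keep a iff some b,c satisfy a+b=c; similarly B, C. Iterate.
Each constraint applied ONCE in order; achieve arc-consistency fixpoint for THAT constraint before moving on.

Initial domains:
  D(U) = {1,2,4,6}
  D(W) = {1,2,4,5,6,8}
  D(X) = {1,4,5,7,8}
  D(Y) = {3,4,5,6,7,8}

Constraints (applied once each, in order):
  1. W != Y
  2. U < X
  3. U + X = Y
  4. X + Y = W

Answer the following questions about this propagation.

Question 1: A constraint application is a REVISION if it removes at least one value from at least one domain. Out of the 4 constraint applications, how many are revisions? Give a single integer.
Constraint 1 (W != Y) on D(W)={1,2,4,5,6,8} D(Y)={3,4,5,6,7,8}: no change => not a revision
Constraint 2 (U < X) on D(U)={1,2,4,6} D(X)={1,4,5,7,8}: X {1,4,5,7,8}->{4,5,7,8} => REVISION
Constraint 3 (U + X = Y) on D(U)={1,2,4,6} D(X)={4,5,7,8} D(Y)={3,4,5,6,7,8}: U {1,2,4,6}->{1,2,4}; X {4,5,7,8}->{4,5,7}; Y {3,4,5,6,7,8}->{5,6,7,8} => REVISION
Constraint 4 (X + Y = W) on D(X)={4,5,7} D(Y)={5,6,7,8} D(W)={1,2,4,5,6,8}: X {4,5,7}->{}; Y {5,6,7,8}->{}; W {1,2,4,5,6,8}->{} => REVISION
Total revisions = 3

Answer: 3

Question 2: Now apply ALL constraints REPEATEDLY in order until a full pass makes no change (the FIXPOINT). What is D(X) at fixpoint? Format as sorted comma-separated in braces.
pass 0 (initial): D(X)={1,4,5,7,8}
pass 1: U {1,2,4,6}->{1,2,4}; W {1,2,4,5,6,8}->{}; X {1,4,5,7,8}->{}; Y {3,4,5,6,7,8}->{}
pass 2: U {1,2,4}->{}
pass 3: no change
Fixpoint after 3 passes: D(X) = {}

Answer: {}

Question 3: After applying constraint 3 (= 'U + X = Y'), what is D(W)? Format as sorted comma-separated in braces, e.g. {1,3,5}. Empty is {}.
Answer: {1,2,4,5,6,8}

Derivation:
Constraint 1 (W != Y) on D(W)={1,2,4,5,6,8} D(Y)={3,4,5,6,7,8}: no change
Constraint 2 (U < X) on D(U)={1,2,4,6} D(X)={1,4,5,7,8}: X {1,4,5,7,8}->{4,5,7,8}
Constraint 3 (U + X = Y) on D(U)={1,2,4,6} D(X)={4,5,7,8} D(Y)={3,4,5,6,7,8}: U {1,2,4,6}->{1,2,4}; X {4,5,7,8}->{4,5,7}; Y {3,4,5,6,7,8}->{5,6,7,8}
So after constraint 3: D(W) = {1,2,4,5,6,8}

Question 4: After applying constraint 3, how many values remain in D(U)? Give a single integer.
Constraint 1 (W != Y) on D(W)={1,2,4,5,6,8} D(Y)={3,4,5,6,7,8}: no change
Constraint 2 (U < X) on D(U)={1,2,4,6} D(X)={1,4,5,7,8}: X {1,4,5,7,8}->{4,5,7,8}
Constraint 3 (U + X = Y) on D(U)={1,2,4,6} D(X)={4,5,7,8} D(Y)={3,4,5,6,7,8}: U {1,2,4,6}->{1,2,4}; X {4,5,7,8}->{4,5,7}; Y {3,4,5,6,7,8}->{5,6,7,8}
So after constraint 3: D(U)={1,2,4}, size = 3

Answer: 3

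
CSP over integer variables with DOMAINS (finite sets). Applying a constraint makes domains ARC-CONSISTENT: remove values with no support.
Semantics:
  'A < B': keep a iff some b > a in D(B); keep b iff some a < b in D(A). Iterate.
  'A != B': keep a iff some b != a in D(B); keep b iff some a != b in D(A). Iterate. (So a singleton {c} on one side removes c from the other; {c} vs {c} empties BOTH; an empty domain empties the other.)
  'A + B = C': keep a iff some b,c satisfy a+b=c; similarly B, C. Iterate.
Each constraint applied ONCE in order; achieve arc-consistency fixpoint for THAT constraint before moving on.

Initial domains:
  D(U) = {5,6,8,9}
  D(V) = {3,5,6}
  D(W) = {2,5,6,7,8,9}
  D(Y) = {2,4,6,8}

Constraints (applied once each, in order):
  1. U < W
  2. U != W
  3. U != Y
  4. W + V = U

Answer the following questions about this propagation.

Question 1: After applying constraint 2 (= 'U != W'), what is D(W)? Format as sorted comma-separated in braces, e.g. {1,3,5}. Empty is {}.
Constraint 1 (U < W) on D(U)={5,6,8,9} D(W)={2,5,6,7,8,9}: U {5,6,8,9}->{5,6,8}; W {2,5,6,7,8,9}->{6,7,8,9}
Constraint 2 (U != W) on D(U)={5,6,8} D(W)={6,7,8,9}: no change
So after constraint 2: D(W) = {6,7,8,9}

Answer: {6,7,8,9}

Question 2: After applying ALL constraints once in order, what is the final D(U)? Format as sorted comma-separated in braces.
Constraint 1 (U < W) on D(U)={5,6,8,9} D(W)={2,5,6,7,8,9}: U {5,6,8,9}->{5,6,8}; W {2,5,6,7,8,9}->{6,7,8,9}
Constraint 2 (U != W) on D(U)={5,6,8} D(W)={6,7,8,9}: no change
Constraint 3 (U != Y) on D(U)={5,6,8} D(Y)={2,4,6,8}: no change
Constraint 4 (W + V = U) on D(W)={6,7,8,9} D(V)={3,5,6} D(U)={5,6,8}: W {6,7,8,9}->{}; V {3,5,6}->{}; U {5,6,8}->{}
So after all 4 constraints: D(U) = {}

Answer: {}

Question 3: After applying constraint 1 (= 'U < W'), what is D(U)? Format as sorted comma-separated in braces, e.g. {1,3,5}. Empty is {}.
Answer: {5,6,8}

Derivation:
Constraint 1 (U < W) on D(U)={5,6,8,9} D(W)={2,5,6,7,8,9}: U {5,6,8,9}->{5,6,8}; W {2,5,6,7,8,9}->{6,7,8,9}
So after constraint 1: D(U) = {5,6,8}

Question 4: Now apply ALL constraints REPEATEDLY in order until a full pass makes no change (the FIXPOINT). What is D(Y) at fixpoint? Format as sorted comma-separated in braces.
pass 0 (initial): D(Y)={2,4,6,8}
pass 1: U {5,6,8,9}->{}; V {3,5,6}->{}; W {2,5,6,7,8,9}->{}
pass 2: Y {2,4,6,8}->{}
pass 3: no change
Fixpoint after 3 passes: D(Y) = {}

Answer: {}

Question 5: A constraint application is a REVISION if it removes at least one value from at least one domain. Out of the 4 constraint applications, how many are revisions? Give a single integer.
Constraint 1 (U < W) on D(U)={5,6,8,9} D(W)={2,5,6,7,8,9}: U {5,6,8,9}->{5,6,8}; W {2,5,6,7,8,9}->{6,7,8,9} => REVISION
Constraint 2 (U != W) on D(U)={5,6,8} D(W)={6,7,8,9}: no change => not a revision
Constraint 3 (U != Y) on D(U)={5,6,8} D(Y)={2,4,6,8}: no change => not a revision
Constraint 4 (W + V = U) on D(W)={6,7,8,9} D(V)={3,5,6} D(U)={5,6,8}: W {6,7,8,9}->{}; V {3,5,6}->{}; U {5,6,8}->{} => REVISION
Total revisions = 2

Answer: 2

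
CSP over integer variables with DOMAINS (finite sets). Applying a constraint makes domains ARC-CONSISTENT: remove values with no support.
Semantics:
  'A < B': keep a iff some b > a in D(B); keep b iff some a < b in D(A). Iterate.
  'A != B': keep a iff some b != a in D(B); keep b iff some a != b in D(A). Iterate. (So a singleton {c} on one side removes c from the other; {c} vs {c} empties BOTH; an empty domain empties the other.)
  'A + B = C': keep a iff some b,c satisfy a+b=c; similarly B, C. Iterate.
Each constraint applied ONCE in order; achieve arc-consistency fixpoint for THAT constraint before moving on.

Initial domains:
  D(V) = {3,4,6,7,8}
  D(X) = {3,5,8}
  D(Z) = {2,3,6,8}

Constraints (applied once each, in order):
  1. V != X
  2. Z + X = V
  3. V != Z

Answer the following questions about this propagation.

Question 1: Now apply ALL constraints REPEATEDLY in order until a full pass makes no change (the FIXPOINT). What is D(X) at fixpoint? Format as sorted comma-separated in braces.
pass 0 (initial): D(X)={3,5,8}
pass 1: V {3,4,6,7,8}->{6,7,8}; X {3,5,8}->{3,5}; Z {2,3,6,8}->{2,3}
pass 2: no change
Fixpoint after 2 passes: D(X) = {3,5}

Answer: {3,5}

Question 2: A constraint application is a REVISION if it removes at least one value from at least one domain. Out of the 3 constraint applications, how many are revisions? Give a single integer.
Constraint 1 (V != X) on D(V)={3,4,6,7,8} D(X)={3,5,8}: no change => not a revision
Constraint 2 (Z + X = V) on D(Z)={2,3,6,8} D(X)={3,5,8} D(V)={3,4,6,7,8}: Z {2,3,6,8}->{2,3}; X {3,5,8}->{3,5}; V {3,4,6,7,8}->{6,7,8} => REVISION
Constraint 3 (V != Z) on D(V)={6,7,8} D(Z)={2,3}: no change => not a revision
Total revisions = 1

Answer: 1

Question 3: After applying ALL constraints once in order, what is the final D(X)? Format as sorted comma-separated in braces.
Answer: {3,5}

Derivation:
Constraint 1 (V != X) on D(V)={3,4,6,7,8} D(X)={3,5,8}: no change
Constraint 2 (Z + X = V) on D(Z)={2,3,6,8} D(X)={3,5,8} D(V)={3,4,6,7,8}: Z {2,3,6,8}->{2,3}; X {3,5,8}->{3,5}; V {3,4,6,7,8}->{6,7,8}
Constraint 3 (V != Z) on D(V)={6,7,8} D(Z)={2,3}: no change
So after all 3 constraints: D(X) = {3,5}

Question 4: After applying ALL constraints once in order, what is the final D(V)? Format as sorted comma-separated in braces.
Constraint 1 (V != X) on D(V)={3,4,6,7,8} D(X)={3,5,8}: no change
Constraint 2 (Z + X = V) on D(Z)={2,3,6,8} D(X)={3,5,8} D(V)={3,4,6,7,8}: Z {2,3,6,8}->{2,3}; X {3,5,8}->{3,5}; V {3,4,6,7,8}->{6,7,8}
Constraint 3 (V != Z) on D(V)={6,7,8} D(Z)={2,3}: no change
So after all 3 constraints: D(V) = {6,7,8}

Answer: {6,7,8}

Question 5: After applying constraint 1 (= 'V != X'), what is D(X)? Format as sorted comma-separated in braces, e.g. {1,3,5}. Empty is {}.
Constraint 1 (V != X) on D(V)={3,4,6,7,8} D(X)={3,5,8}: no change
So after constraint 1: D(X) = {3,5,8}

Answer: {3,5,8}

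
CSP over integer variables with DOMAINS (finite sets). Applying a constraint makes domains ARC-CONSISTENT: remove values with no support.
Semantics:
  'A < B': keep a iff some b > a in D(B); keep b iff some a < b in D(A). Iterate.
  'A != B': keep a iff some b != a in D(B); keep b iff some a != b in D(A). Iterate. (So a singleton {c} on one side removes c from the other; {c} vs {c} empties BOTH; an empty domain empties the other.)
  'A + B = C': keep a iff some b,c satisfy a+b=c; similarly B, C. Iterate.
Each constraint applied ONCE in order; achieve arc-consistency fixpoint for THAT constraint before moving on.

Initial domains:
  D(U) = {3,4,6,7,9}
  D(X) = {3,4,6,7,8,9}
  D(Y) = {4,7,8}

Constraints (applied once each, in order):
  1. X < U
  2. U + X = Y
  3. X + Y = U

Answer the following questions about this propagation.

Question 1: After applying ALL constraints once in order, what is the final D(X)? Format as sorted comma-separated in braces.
Constraint 1 (X < U) on D(X)={3,4,6,7,8,9} D(U)={3,4,6,7,9}: X {3,4,6,7,8,9}->{3,4,6,7,8}; U {3,4,6,7,9}->{4,6,7,9}
Constraint 2 (U + X = Y) on D(U)={4,6,7,9} D(X)={3,4,6,7,8} D(Y)={4,7,8}: U {4,6,7,9}->{4}; X {3,4,6,7,8}->{3,4}; Y {4,7,8}->{7,8}
Constraint 3 (X + Y = U) on D(X)={3,4} D(Y)={7,8} D(U)={4}: X {3,4}->{}; Y {7,8}->{}; U {4}->{}
So after all 3 constraints: D(X) = {}

Answer: {}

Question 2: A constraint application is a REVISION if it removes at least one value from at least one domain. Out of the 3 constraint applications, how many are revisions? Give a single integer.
Constraint 1 (X < U) on D(X)={3,4,6,7,8,9} D(U)={3,4,6,7,9}: X {3,4,6,7,8,9}->{3,4,6,7,8}; U {3,4,6,7,9}->{4,6,7,9} => REVISION
Constraint 2 (U + X = Y) on D(U)={4,6,7,9} D(X)={3,4,6,7,8} D(Y)={4,7,8}: U {4,6,7,9}->{4}; X {3,4,6,7,8}->{3,4}; Y {4,7,8}->{7,8} => REVISION
Constraint 3 (X + Y = U) on D(X)={3,4} D(Y)={7,8} D(U)={4}: X {3,4}->{}; Y {7,8}->{}; U {4}->{} => REVISION
Total revisions = 3

Answer: 3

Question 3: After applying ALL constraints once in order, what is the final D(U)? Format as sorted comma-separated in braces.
Answer: {}

Derivation:
Constraint 1 (X < U) on D(X)={3,4,6,7,8,9} D(U)={3,4,6,7,9}: X {3,4,6,7,8,9}->{3,4,6,7,8}; U {3,4,6,7,9}->{4,6,7,9}
Constraint 2 (U + X = Y) on D(U)={4,6,7,9} D(X)={3,4,6,7,8} D(Y)={4,7,8}: U {4,6,7,9}->{4}; X {3,4,6,7,8}->{3,4}; Y {4,7,8}->{7,8}
Constraint 3 (X + Y = U) on D(X)={3,4} D(Y)={7,8} D(U)={4}: X {3,4}->{}; Y {7,8}->{}; U {4}->{}
So after all 3 constraints: D(U) = {}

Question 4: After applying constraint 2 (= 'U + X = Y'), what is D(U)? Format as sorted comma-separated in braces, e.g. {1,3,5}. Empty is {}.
Constraint 1 (X < U) on D(X)={3,4,6,7,8,9} D(U)={3,4,6,7,9}: X {3,4,6,7,8,9}->{3,4,6,7,8}; U {3,4,6,7,9}->{4,6,7,9}
Constraint 2 (U + X = Y) on D(U)={4,6,7,9} D(X)={3,4,6,7,8} D(Y)={4,7,8}: U {4,6,7,9}->{4}; X {3,4,6,7,8}->{3,4}; Y {4,7,8}->{7,8}
So after constraint 2: D(U) = {4}

Answer: {4}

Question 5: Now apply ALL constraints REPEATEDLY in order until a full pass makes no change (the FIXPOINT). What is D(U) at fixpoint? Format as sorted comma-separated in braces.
Answer: {}

Derivation:
pass 0 (initial): D(U)={3,4,6,7,9}
pass 1: U {3,4,6,7,9}->{}; X {3,4,6,7,8,9}->{}; Y {4,7,8}->{}
pass 2: no change
Fixpoint after 2 passes: D(U) = {}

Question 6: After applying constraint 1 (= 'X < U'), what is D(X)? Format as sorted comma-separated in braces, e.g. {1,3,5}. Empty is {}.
Constraint 1 (X < U) on D(X)={3,4,6,7,8,9} D(U)={3,4,6,7,9}: X {3,4,6,7,8,9}->{3,4,6,7,8}; U {3,4,6,7,9}->{4,6,7,9}
So after constraint 1: D(X) = {3,4,6,7,8}

Answer: {3,4,6,7,8}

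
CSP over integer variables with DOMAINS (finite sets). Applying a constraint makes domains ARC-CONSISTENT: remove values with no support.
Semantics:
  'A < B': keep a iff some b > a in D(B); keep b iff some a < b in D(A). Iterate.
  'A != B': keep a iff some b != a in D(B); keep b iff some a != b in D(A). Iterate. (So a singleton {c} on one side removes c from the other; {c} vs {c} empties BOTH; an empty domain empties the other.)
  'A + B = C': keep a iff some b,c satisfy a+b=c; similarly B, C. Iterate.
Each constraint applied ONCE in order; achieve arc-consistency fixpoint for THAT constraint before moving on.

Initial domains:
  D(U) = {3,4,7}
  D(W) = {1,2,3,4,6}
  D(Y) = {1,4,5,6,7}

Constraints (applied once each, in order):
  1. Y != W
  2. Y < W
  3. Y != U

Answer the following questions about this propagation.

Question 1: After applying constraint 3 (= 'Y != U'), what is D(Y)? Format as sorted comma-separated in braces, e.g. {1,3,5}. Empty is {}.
Constraint 1 (Y != W) on D(Y)={1,4,5,6,7} D(W)={1,2,3,4,6}: no change
Constraint 2 (Y < W) on D(Y)={1,4,5,6,7} D(W)={1,2,3,4,6}: Y {1,4,5,6,7}->{1,4,5}; W {1,2,3,4,6}->{2,3,4,6}
Constraint 3 (Y != U) on D(Y)={1,4,5} D(U)={3,4,7}: no change
So after constraint 3: D(Y) = {1,4,5}

Answer: {1,4,5}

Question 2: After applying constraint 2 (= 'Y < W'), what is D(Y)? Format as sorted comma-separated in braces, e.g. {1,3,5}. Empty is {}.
Constraint 1 (Y != W) on D(Y)={1,4,5,6,7} D(W)={1,2,3,4,6}: no change
Constraint 2 (Y < W) on D(Y)={1,4,5,6,7} D(W)={1,2,3,4,6}: Y {1,4,5,6,7}->{1,4,5}; W {1,2,3,4,6}->{2,3,4,6}
So after constraint 2: D(Y) = {1,4,5}

Answer: {1,4,5}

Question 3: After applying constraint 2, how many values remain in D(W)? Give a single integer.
Constraint 1 (Y != W) on D(Y)={1,4,5,6,7} D(W)={1,2,3,4,6}: no change
Constraint 2 (Y < W) on D(Y)={1,4,5,6,7} D(W)={1,2,3,4,6}: Y {1,4,5,6,7}->{1,4,5}; W {1,2,3,4,6}->{2,3,4,6}
So after constraint 2: D(W)={2,3,4,6}, size = 4

Answer: 4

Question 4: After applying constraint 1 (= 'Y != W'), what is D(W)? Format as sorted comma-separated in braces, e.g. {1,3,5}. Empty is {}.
Constraint 1 (Y != W) on D(Y)={1,4,5,6,7} D(W)={1,2,3,4,6}: no change
So after constraint 1: D(W) = {1,2,3,4,6}

Answer: {1,2,3,4,6}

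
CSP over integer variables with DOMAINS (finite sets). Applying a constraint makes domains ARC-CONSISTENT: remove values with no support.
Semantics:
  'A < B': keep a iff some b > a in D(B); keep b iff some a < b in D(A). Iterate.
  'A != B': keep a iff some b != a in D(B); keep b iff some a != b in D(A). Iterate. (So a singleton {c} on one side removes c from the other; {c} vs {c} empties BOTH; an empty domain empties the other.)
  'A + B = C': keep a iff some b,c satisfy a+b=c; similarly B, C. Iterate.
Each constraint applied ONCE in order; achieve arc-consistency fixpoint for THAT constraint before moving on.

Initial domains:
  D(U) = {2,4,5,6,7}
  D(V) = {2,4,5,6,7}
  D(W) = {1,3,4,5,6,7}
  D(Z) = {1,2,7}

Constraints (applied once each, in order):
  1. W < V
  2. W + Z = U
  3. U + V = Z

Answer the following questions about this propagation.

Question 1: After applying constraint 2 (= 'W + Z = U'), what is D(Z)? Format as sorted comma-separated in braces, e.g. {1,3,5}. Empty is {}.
Answer: {1,2}

Derivation:
Constraint 1 (W < V) on D(W)={1,3,4,5,6,7} D(V)={2,4,5,6,7}: W {1,3,4,5,6,7}->{1,3,4,5,6}
Constraint 2 (W + Z = U) on D(W)={1,3,4,5,6} D(Z)={1,2,7} D(U)={2,4,5,6,7}: Z {1,2,7}->{1,2}
So after constraint 2: D(Z) = {1,2}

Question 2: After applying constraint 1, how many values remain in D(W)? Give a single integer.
Constraint 1 (W < V) on D(W)={1,3,4,5,6,7} D(V)={2,4,5,6,7}: W {1,3,4,5,6,7}->{1,3,4,5,6}
So after constraint 1: D(W)={1,3,4,5,6}, size = 5

Answer: 5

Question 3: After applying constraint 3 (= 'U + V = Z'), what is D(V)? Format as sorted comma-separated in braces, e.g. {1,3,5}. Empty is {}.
Constraint 1 (W < V) on D(W)={1,3,4,5,6,7} D(V)={2,4,5,6,7}: W {1,3,4,5,6,7}->{1,3,4,5,6}
Constraint 2 (W + Z = U) on D(W)={1,3,4,5,6} D(Z)={1,2,7} D(U)={2,4,5,6,7}: Z {1,2,7}->{1,2}
Constraint 3 (U + V = Z) on D(U)={2,4,5,6,7} D(V)={2,4,5,6,7} D(Z)={1,2}: U {2,4,5,6,7}->{}; V {2,4,5,6,7}->{}; Z {1,2}->{}
So after constraint 3: D(V) = {}

Answer: {}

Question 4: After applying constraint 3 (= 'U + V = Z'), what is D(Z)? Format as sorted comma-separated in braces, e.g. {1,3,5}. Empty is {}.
Constraint 1 (W < V) on D(W)={1,3,4,5,6,7} D(V)={2,4,5,6,7}: W {1,3,4,5,6,7}->{1,3,4,5,6}
Constraint 2 (W + Z = U) on D(W)={1,3,4,5,6} D(Z)={1,2,7} D(U)={2,4,5,6,7}: Z {1,2,7}->{1,2}
Constraint 3 (U + V = Z) on D(U)={2,4,5,6,7} D(V)={2,4,5,6,7} D(Z)={1,2}: U {2,4,5,6,7}->{}; V {2,4,5,6,7}->{}; Z {1,2}->{}
So after constraint 3: D(Z) = {}

Answer: {}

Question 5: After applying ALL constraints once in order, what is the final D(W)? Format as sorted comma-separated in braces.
Constraint 1 (W < V) on D(W)={1,3,4,5,6,7} D(V)={2,4,5,6,7}: W {1,3,4,5,6,7}->{1,3,4,5,6}
Constraint 2 (W + Z = U) on D(W)={1,3,4,5,6} D(Z)={1,2,7} D(U)={2,4,5,6,7}: Z {1,2,7}->{1,2}
Constraint 3 (U + V = Z) on D(U)={2,4,5,6,7} D(V)={2,4,5,6,7} D(Z)={1,2}: U {2,4,5,6,7}->{}; V {2,4,5,6,7}->{}; Z {1,2}->{}
So after all 3 constraints: D(W) = {1,3,4,5,6}

Answer: {1,3,4,5,6}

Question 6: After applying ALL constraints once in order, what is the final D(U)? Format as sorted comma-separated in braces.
Constraint 1 (W < V) on D(W)={1,3,4,5,6,7} D(V)={2,4,5,6,7}: W {1,3,4,5,6,7}->{1,3,4,5,6}
Constraint 2 (W + Z = U) on D(W)={1,3,4,5,6} D(Z)={1,2,7} D(U)={2,4,5,6,7}: Z {1,2,7}->{1,2}
Constraint 3 (U + V = Z) on D(U)={2,4,5,6,7} D(V)={2,4,5,6,7} D(Z)={1,2}: U {2,4,5,6,7}->{}; V {2,4,5,6,7}->{}; Z {1,2}->{}
So after all 3 constraints: D(U) = {}

Answer: {}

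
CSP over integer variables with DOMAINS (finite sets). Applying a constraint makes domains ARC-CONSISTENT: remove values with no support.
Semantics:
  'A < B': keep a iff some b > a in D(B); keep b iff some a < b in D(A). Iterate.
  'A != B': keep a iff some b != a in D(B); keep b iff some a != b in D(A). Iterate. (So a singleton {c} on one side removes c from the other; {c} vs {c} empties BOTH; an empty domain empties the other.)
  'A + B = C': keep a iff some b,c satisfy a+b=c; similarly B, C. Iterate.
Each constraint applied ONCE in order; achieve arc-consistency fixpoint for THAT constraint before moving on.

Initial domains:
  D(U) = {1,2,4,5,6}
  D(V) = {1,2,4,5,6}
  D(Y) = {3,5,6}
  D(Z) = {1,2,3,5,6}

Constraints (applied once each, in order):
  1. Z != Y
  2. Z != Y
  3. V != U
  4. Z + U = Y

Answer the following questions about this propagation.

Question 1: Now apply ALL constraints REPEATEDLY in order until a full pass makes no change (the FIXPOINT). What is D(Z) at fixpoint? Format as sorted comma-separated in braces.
Answer: {1,2,3,5}

Derivation:
pass 0 (initial): D(Z)={1,2,3,5,6}
pass 1: U {1,2,4,5,6}->{1,2,4,5}; Z {1,2,3,5,6}->{1,2,3,5}
pass 2: no change
Fixpoint after 2 passes: D(Z) = {1,2,3,5}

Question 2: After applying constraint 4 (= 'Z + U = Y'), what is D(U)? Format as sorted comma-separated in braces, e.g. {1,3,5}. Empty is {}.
Constraint 1 (Z != Y) on D(Z)={1,2,3,5,6} D(Y)={3,5,6}: no change
Constraint 2 (Z != Y) on D(Z)={1,2,3,5,6} D(Y)={3,5,6}: no change
Constraint 3 (V != U) on D(V)={1,2,4,5,6} D(U)={1,2,4,5,6}: no change
Constraint 4 (Z + U = Y) on D(Z)={1,2,3,5,6} D(U)={1,2,4,5,6} D(Y)={3,5,6}: Z {1,2,3,5,6}->{1,2,3,5}; U {1,2,4,5,6}->{1,2,4,5}
So after constraint 4: D(U) = {1,2,4,5}

Answer: {1,2,4,5}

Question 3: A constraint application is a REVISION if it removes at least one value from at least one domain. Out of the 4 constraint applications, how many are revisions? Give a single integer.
Constraint 1 (Z != Y) on D(Z)={1,2,3,5,6} D(Y)={3,5,6}: no change => not a revision
Constraint 2 (Z != Y) on D(Z)={1,2,3,5,6} D(Y)={3,5,6}: no change => not a revision
Constraint 3 (V != U) on D(V)={1,2,4,5,6} D(U)={1,2,4,5,6}: no change => not a revision
Constraint 4 (Z + U = Y) on D(Z)={1,2,3,5,6} D(U)={1,2,4,5,6} D(Y)={3,5,6}: Z {1,2,3,5,6}->{1,2,3,5}; U {1,2,4,5,6}->{1,2,4,5} => REVISION
Total revisions = 1

Answer: 1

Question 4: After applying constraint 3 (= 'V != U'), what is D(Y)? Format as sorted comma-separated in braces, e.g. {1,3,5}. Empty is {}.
Constraint 1 (Z != Y) on D(Z)={1,2,3,5,6} D(Y)={3,5,6}: no change
Constraint 2 (Z != Y) on D(Z)={1,2,3,5,6} D(Y)={3,5,6}: no change
Constraint 3 (V != U) on D(V)={1,2,4,5,6} D(U)={1,2,4,5,6}: no change
So after constraint 3: D(Y) = {3,5,6}

Answer: {3,5,6}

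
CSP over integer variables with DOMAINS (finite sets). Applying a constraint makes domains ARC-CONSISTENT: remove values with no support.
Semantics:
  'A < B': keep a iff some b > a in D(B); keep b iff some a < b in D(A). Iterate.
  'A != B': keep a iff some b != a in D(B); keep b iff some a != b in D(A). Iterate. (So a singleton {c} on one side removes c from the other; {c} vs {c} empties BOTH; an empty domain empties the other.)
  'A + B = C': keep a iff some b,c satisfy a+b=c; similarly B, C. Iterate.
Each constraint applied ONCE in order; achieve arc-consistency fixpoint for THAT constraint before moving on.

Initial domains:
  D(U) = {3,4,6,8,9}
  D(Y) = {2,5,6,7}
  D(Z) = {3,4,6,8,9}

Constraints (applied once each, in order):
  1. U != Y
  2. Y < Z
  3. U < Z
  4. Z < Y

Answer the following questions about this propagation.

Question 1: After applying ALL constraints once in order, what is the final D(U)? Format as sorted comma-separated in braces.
Constraint 1 (U != Y) on D(U)={3,4,6,8,9} D(Y)={2,5,6,7}: no change
Constraint 2 (Y < Z) on D(Y)={2,5,6,7} D(Z)={3,4,6,8,9}: no change
Constraint 3 (U < Z) on D(U)={3,4,6,8,9} D(Z)={3,4,6,8,9}: U {3,4,6,8,9}->{3,4,6,8}; Z {3,4,6,8,9}->{4,6,8,9}
Constraint 4 (Z < Y) on D(Z)={4,6,8,9} D(Y)={2,5,6,7}: Z {4,6,8,9}->{4,6}; Y {2,5,6,7}->{5,6,7}
So after all 4 constraints: D(U) = {3,4,6,8}

Answer: {3,4,6,8}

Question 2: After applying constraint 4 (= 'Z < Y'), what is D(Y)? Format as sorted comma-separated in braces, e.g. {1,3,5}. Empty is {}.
Answer: {5,6,7}

Derivation:
Constraint 1 (U != Y) on D(U)={3,4,6,8,9} D(Y)={2,5,6,7}: no change
Constraint 2 (Y < Z) on D(Y)={2,5,6,7} D(Z)={3,4,6,8,9}: no change
Constraint 3 (U < Z) on D(U)={3,4,6,8,9} D(Z)={3,4,6,8,9}: U {3,4,6,8,9}->{3,4,6,8}; Z {3,4,6,8,9}->{4,6,8,9}
Constraint 4 (Z < Y) on D(Z)={4,6,8,9} D(Y)={2,5,6,7}: Z {4,6,8,9}->{4,6}; Y {2,5,6,7}->{5,6,7}
So after constraint 4: D(Y) = {5,6,7}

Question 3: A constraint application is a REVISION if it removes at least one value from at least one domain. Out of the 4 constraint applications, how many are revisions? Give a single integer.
Constraint 1 (U != Y) on D(U)={3,4,6,8,9} D(Y)={2,5,6,7}: no change => not a revision
Constraint 2 (Y < Z) on D(Y)={2,5,6,7} D(Z)={3,4,6,8,9}: no change => not a revision
Constraint 3 (U < Z) on D(U)={3,4,6,8,9} D(Z)={3,4,6,8,9}: U {3,4,6,8,9}->{3,4,6,8}; Z {3,4,6,8,9}->{4,6,8,9} => REVISION
Constraint 4 (Z < Y) on D(Z)={4,6,8,9} D(Y)={2,5,6,7}: Z {4,6,8,9}->{4,6}; Y {2,5,6,7}->{5,6,7} => REVISION
Total revisions = 2

Answer: 2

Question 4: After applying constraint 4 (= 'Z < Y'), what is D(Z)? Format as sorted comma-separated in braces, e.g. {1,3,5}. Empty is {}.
Answer: {4,6}

Derivation:
Constraint 1 (U != Y) on D(U)={3,4,6,8,9} D(Y)={2,5,6,7}: no change
Constraint 2 (Y < Z) on D(Y)={2,5,6,7} D(Z)={3,4,6,8,9}: no change
Constraint 3 (U < Z) on D(U)={3,4,6,8,9} D(Z)={3,4,6,8,9}: U {3,4,6,8,9}->{3,4,6,8}; Z {3,4,6,8,9}->{4,6,8,9}
Constraint 4 (Z < Y) on D(Z)={4,6,8,9} D(Y)={2,5,6,7}: Z {4,6,8,9}->{4,6}; Y {2,5,6,7}->{5,6,7}
So after constraint 4: D(Z) = {4,6}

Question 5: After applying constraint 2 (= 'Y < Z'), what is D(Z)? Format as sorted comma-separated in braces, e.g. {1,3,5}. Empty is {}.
Answer: {3,4,6,8,9}

Derivation:
Constraint 1 (U != Y) on D(U)={3,4,6,8,9} D(Y)={2,5,6,7}: no change
Constraint 2 (Y < Z) on D(Y)={2,5,6,7} D(Z)={3,4,6,8,9}: no change
So after constraint 2: D(Z) = {3,4,6,8,9}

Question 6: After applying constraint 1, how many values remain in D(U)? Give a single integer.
Answer: 5

Derivation:
Constraint 1 (U != Y) on D(U)={3,4,6,8,9} D(Y)={2,5,6,7}: no change
So after constraint 1: D(U)={3,4,6,8,9}, size = 5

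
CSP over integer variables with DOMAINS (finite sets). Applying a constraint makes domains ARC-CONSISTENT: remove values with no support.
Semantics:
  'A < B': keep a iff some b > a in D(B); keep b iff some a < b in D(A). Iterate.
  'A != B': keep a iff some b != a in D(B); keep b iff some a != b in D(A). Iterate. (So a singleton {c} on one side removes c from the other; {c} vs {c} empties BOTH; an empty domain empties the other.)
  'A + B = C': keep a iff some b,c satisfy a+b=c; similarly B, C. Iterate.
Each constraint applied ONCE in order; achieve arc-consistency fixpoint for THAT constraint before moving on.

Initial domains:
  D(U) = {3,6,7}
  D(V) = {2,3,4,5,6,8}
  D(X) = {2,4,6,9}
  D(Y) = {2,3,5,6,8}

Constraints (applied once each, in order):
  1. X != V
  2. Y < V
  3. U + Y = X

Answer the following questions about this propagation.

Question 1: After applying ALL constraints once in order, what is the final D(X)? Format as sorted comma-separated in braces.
Answer: {6,9}

Derivation:
Constraint 1 (X != V) on D(X)={2,4,6,9} D(V)={2,3,4,5,6,8}: no change
Constraint 2 (Y < V) on D(Y)={2,3,5,6,8} D(V)={2,3,4,5,6,8}: Y {2,3,5,6,8}->{2,3,5,6}; V {2,3,4,5,6,8}->{3,4,5,6,8}
Constraint 3 (U + Y = X) on D(U)={3,6,7} D(Y)={2,3,5,6} D(X)={2,4,6,9}: Y {2,3,5,6}->{2,3,6}; X {2,4,6,9}->{6,9}
So after all 3 constraints: D(X) = {6,9}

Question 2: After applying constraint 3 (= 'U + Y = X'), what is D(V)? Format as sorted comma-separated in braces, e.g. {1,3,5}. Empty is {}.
Answer: {3,4,5,6,8}

Derivation:
Constraint 1 (X != V) on D(X)={2,4,6,9} D(V)={2,3,4,5,6,8}: no change
Constraint 2 (Y < V) on D(Y)={2,3,5,6,8} D(V)={2,3,4,5,6,8}: Y {2,3,5,6,8}->{2,3,5,6}; V {2,3,4,5,6,8}->{3,4,5,6,8}
Constraint 3 (U + Y = X) on D(U)={3,6,7} D(Y)={2,3,5,6} D(X)={2,4,6,9}: Y {2,3,5,6}->{2,3,6}; X {2,4,6,9}->{6,9}
So after constraint 3: D(V) = {3,4,5,6,8}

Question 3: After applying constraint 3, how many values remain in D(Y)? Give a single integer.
Answer: 3

Derivation:
Constraint 1 (X != V) on D(X)={2,4,6,9} D(V)={2,3,4,5,6,8}: no change
Constraint 2 (Y < V) on D(Y)={2,3,5,6,8} D(V)={2,3,4,5,6,8}: Y {2,3,5,6,8}->{2,3,5,6}; V {2,3,4,5,6,8}->{3,4,5,6,8}
Constraint 3 (U + Y = X) on D(U)={3,6,7} D(Y)={2,3,5,6} D(X)={2,4,6,9}: Y {2,3,5,6}->{2,3,6}; X {2,4,6,9}->{6,9}
So after constraint 3: D(Y)={2,3,6}, size = 3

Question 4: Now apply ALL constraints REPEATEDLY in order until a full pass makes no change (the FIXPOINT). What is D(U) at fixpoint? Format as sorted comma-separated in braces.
pass 0 (initial): D(U)={3,6,7}
pass 1: V {2,3,4,5,6,8}->{3,4,5,6,8}; X {2,4,6,9}->{6,9}; Y {2,3,5,6,8}->{2,3,6}
pass 2: no change
Fixpoint after 2 passes: D(U) = {3,6,7}

Answer: {3,6,7}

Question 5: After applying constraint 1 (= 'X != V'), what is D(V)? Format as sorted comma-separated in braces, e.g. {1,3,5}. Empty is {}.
Answer: {2,3,4,5,6,8}

Derivation:
Constraint 1 (X != V) on D(X)={2,4,6,9} D(V)={2,3,4,5,6,8}: no change
So after constraint 1: D(V) = {2,3,4,5,6,8}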